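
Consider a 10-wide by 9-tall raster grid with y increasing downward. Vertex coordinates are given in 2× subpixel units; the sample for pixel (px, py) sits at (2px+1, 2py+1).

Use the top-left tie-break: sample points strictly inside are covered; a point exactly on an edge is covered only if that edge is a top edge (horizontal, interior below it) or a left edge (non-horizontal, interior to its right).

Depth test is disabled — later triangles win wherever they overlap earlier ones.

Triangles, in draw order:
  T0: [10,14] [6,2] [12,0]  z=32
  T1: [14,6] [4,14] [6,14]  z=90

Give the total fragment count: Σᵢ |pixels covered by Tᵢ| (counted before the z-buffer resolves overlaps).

T0:
  2·area = 80
  edge (10, 14)→(6, 2): d=(-4,-12) top-left  bias=+0
  edge (6, 2)→(12, 0): d=(6,-2) top-left  bias=+0
  edge (12, 0)→(10, 14): d=(-2,14) right/bottom  bias=-1
    (4,0)@(9, 1): e=[40,0,40] → X  [on edge]
    (5,0)@(11, 1): e=[64,4,12] → X
    (6,0)@(13, 1): e=[88,8,-16] → .
    (1,1)@(3, 3): e=[-40,0,120] → .  [on edge]
    (3,1)@(7, 3): e=[8,8,64] → X
    (6,1)@(13, 3): e=[80,20,-20] → .
    (3,2)@(7, 5): e=[0,20,60] → X  [on edge]
    (6,2)@(13, 5): e=[72,32,-24] → .
    (3,3)@(7, 7): e=[-8,32,56] → .
    (4,3)@(9, 7): e=[16,36,28] → X
    (5,3)@(11, 7): e=[40,40,0] → .  [on edge]
    (4,4)@(9, 9): e=[8,48,24] → X
    (4,5)@(9, 11): e=[0,60,20] → X  [on edge]
    (5,8)@(11, 17): e=[0,100,-20] → .  [on edge]
  covered (11 px):
    . . . . X X . . . .
    . . . X X X . . . .
    . . . X X X . . . .
    . . . . X . . . . .
    . . . . X . . . . .
    . . . . X . . . . .
    . . . . . . . . . .
    . . . . . . . . . .
    . . . . . . . . . .
T1:
  2·area = 16  (B↔C swapped to make it positive)
  edge (14, 6)→(6, 14): d=(-8,8) right/bottom  bias=-1
  edge (6, 14)→(4, 14): d=(-2,0) right/bottom  bias=-1
  edge (4, 14)→(14, 6): d=(10,-8) top-left  bias=+0
    (9,0)@(19, 1): e=[0,26,-10] → .  [on edge]
    (8,1)@(17, 3): e=[0,22,-6] → .  [on edge]
    (7,2)@(15, 5): e=[0,18,-2] → .  [on edge]
    (6,3)@(13, 7): e=[0,14,2] → .  [on edge]
    (5,4)@(11, 9): e=[0,10,6] → .  [on edge]
    (4,5)@(9, 11): e=[0,6,10] → .  [on edge]
    (3,6)@(7, 13): e=[0,2,14] → .  [on edge]
    (2,7)@(5, 15): e=[0,-2,18] → .  [on edge]
    (1,8)@(3, 17): e=[0,-6,22] → .  [on edge]
  covered (0 px):
    . . . . . . . . . .
    . . . . . . . . . .
    . . . . . . . . . .
    . . . . . . . . . .
    . . . . . . . . . .
    . . . . . . . . . .
    . . . . . . . . . .
    . . . . . . . . . .
    . . . . . . . . . .

Final: 11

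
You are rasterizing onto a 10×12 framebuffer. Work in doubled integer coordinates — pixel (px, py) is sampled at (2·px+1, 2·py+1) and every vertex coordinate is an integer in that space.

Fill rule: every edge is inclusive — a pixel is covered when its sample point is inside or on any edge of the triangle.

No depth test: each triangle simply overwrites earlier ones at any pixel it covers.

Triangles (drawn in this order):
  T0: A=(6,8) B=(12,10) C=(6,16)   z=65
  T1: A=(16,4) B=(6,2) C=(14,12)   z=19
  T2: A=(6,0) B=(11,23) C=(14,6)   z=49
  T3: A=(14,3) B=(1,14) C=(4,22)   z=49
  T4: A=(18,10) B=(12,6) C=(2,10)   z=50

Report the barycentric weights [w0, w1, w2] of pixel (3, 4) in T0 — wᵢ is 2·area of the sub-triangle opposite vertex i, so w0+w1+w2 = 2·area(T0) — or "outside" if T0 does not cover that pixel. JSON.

T0:
  2·area = 48
  edge (6, 8)→(12, 10): d=(6,2) inclusive
  edge (12, 10)→(6, 16): d=(-6,6) inclusive
  edge (6, 16)→(6, 8): d=(0,-8) inclusive
    (9,1)@(19, 3): e=[-56,0,104] → ·  [on edge]
    (8,2)@(17, 5): e=[-40,0,88] → ·  [on edge]
    (1,3)@(3, 7): e=[0,72,-24] → ·  [on edge]
    (7,3)@(15, 7): e=[-24,0,72] → ·  [on edge]
    (3,4)@(7, 9): e=[4,36,8] → █
    (4,4)@(9, 9): e=[0,24,24] → █  [on edge]
    (5,4)@(11, 9): e=[-4,12,40] → ·
    (6,4)@(13, 9): e=[-8,0,56] → ·  [on edge]
    (3,5)@(7, 11): e=[16,24,8] → █
    (5,5)@(11, 11): e=[8,0,40] → █  [on edge]
    (6,5)@(13, 11): e=[4,-12,56] → ·
    (7,5)@(15, 11): e=[0,-24,72] → ·  [on edge]
    (4,6)@(9, 13): e=[24,0,24] → █  [on edge]
    (3,7)@(7, 15): e=[40,0,8] → █  [on edge]
    (2,8)@(5, 17): e=[56,0,-8] → ·  [on edge]
    (1,9)@(3, 19): e=[72,0,-24] → ·  [on edge]
    (0,10)@(1, 21): e=[88,0,-40] → ·  [on edge]
  covered (8 px):
    · · · · · · · · · ·
    · · · · · · · · · ·
    · · · · · · · · · ·
    · · · · · · · · · ·
    · · · █ █ · · · · ·
    · · · █ █ █ · · · ·
    · · · █ █ · · · · ·
    · · · █ · · · · · ·
    · · · · · · · · · ·
    · · · · · · · · · ·
    · · · · · · · · · ·
    · · · · · · · · · ·
T1:
  2·area = 84  (B↔C swapped to make it positive)
  edge (16, 4)→(14, 12): d=(-2,8) inclusive
  edge (14, 12)→(6, 2): d=(-8,-10) inclusive
  edge (6, 2)→(16, 4): d=(10,2) inclusive
    (0,0)@(1, 1): e=[126,-42,0] → ·  [on edge]
    (3,1)@(7, 3): e=[74,2,8] → █
    (4,1)@(9, 3): e=[58,22,4] → █
    (5,1)@(11, 3): e=[42,42,0] → █  [on edge]
    (6,1)@(13, 3): e=[26,62,-4] → ·
    (3,2)@(7, 5): e=[70,-14,28] → ·
    (4,2)@(9, 5): e=[54,6,24] → █
    (6,2)@(13, 5): e=[22,46,16] → █
    (7,2)@(15, 5): e=[6,66,12] → █
    (8,2)@(17, 5): e=[-10,86,8] → ·
    (4,3)@(9, 7): e=[50,-10,44] → ·
    (5,3)@(11, 7): e=[34,10,40] → █
  covered (11 px):
    · · · · · · · · · ·
    · · · █ █ █ · · · ·
    · · · · █ █ █ █ · ·
    · · · · · █ █ █ · ·
    · · · · · · █ · · ·
    · · · · · · · · · ·
    · · · · · · · · · ·
    · · · · · · · · · ·
    · · · · · · · · · ·
    · · · · · · · · · ·
    · · · · · · · · · ·
    · · · · · · · · · ·
T2:
  2·area = 154  (B↔C swapped to make it positive)
  edge (6, 0)→(14, 6): d=(8,6) inclusive
  edge (14, 6)→(11, 23): d=(-3,17) inclusive
  edge (11, 23)→(6, 0): d=(-5,-23) inclusive
    (3,0)@(7, 1): e=[2,134,18] → █
    (4,0)@(9, 1): e=[-10,100,64] → ·
    (3,1)@(7, 3): e=[18,128,8] → █
    (4,1)@(9, 3): e=[6,94,54] → █
    (5,1)@(11, 3): e=[-6,60,100] → ·
    (3,2)@(7, 5): e=[34,122,-2] → ·
    (4,2)@(9, 5): e=[22,88,44] → █
    (5,2)@(11, 5): e=[10,54,90] → █
    (6,2)@(13, 5): e=[-2,20,136] → ·
    (4,3)@(9, 7): e=[38,82,34] → █
    (6,3)@(13, 7): e=[14,14,126] → █
    (7,3)@(15, 7): e=[2,-20,172] → ·
    (5,11)@(11, 23): e=[154,0,0] → █  [on edge]
  covered (21 px):
    · · · █ · · · · · ·
    · · · █ █ · · · · ·
    · · · · █ █ · · · ·
    · · · · █ █ █ · · ·
    · · · · █ █ █ · · ·
    · · · · █ █ █ · · ·
    · · · · █ █ · · · ·
    · · · · · █ · · · ·
    · · · · · █ · · · ·
    · · · · · █ · · · ·
    · · · · · █ · · · ·
    · · · · · █ · · · ·
T3:
  2·area = 137  (B↔C swapped to make it positive)
  edge (14, 3)→(4, 22): d=(-10,19) inclusive
  edge (4, 22)→(1, 14): d=(-3,-8) inclusive
  edge (1, 14)→(14, 3): d=(13,-11) inclusive
    (5,3)@(11, 7): e=[17,101,19] → █
    (6,3)@(13, 7): e=[-21,117,41] → ·
    (3,4)@(7, 9): e=[73,63,1] → █
    (4,4)@(9, 9): e=[35,79,23] → █
    (5,4)@(11, 9): e=[-3,95,45] → ·
    (2,5)@(5, 11): e=[91,41,5] → █
    (5,5)@(11, 11): e=[-23,89,71] → ·
    (1,6)@(3, 13): e=[109,19,9] → █
    (4,6)@(9, 13): e=[-5,67,75] → ·
    (1,7)@(3, 15): e=[89,13,35] → █
    (4,7)@(9, 15): e=[-25,61,101] → ·
    (1,8)@(3, 17): e=[69,7,61] → █
  covered (16 px):
    · · · · · · · · · ·
    · · · · · · · · · ·
    · · · · · · · · · ·
    · · · · · █ · · · ·
    · · · █ █ · · · · ·
    · · █ █ █ · · · · ·
    · █ █ █ · · · · · ·
    · █ █ █ · · · · · ·
    · █ █ · · · · · · ·
    · █ █ · · · · · · ·
    · · · · · · · · · ·
    · · · · · · · · · ·
T4:
  2·area = 64  (B↔C swapped to make it positive)
  edge (18, 10)→(2, 10): d=(-16,0) inclusive
  edge (2, 10)→(12, 6): d=(10,-4) inclusive
  edge (12, 6)→(18, 10): d=(6,4) inclusive
    (5,3)@(11, 7): e=[48,6,10] → █
    (6,3)@(13, 7): e=[48,14,2] → █
    (7,3)@(15, 7): e=[48,22,-6] → ·
    (2,4)@(5, 9): e=[16,2,46] → █
    (3,4)@(7, 9): e=[16,10,38] → █
    (4,4)@(9, 9): e=[16,18,30] → █
    (7,4)@(15, 9): e=[16,42,6] → █
    (8,4)@(17, 9): e=[16,50,-2] → ·
    (2,5)@(5, 11): e=[-16,22,58] → ·
    (3,5)@(7, 11): e=[-16,30,50] → ·
    (4,5)@(9, 11): e=[-16,38,42] → ·
    (5,5)@(11, 11): e=[-16,46,34] → ·
  covered (8 px):
    · · · · · · · · · ·
    · · · · · · · · · ·
    · · · · · · · · · ·
    · · · · · █ █ · · ·
    · · █ █ █ █ █ █ · ·
    · · · · · · · · · ·
    · · · · · · · · · ·
    · · · · · · · · · ·
    · · · · · · · · · ·
    · · · · · · · · · ·
    · · · · · · · · · ·
    · · · · · · · · · ·

Final: [36,8,4]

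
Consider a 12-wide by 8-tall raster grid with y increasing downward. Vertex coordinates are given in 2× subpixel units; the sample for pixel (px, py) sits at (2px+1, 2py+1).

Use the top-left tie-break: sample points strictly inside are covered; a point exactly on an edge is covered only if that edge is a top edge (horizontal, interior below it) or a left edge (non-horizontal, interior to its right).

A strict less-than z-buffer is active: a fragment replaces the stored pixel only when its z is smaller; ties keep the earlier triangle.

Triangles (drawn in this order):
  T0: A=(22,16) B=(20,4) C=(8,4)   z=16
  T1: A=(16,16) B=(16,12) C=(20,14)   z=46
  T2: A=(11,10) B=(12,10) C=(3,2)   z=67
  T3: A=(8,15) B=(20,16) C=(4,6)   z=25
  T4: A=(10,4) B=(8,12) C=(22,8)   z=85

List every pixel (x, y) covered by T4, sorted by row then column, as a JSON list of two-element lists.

T0:
  2·area = 144  (B↔C swapped to make it positive)
  edge (22, 16)→(8, 4): d=(-14,-12) top-left  bias=+0
  edge (8, 4)→(20, 4): d=(12,0) top-left  bias=+0
  edge (20, 4)→(22, 16): d=(2,12) right/bottom  bias=-1
    (5,2)@(11, 5): e=[22,12,110] → █
    (6,2)@(13, 5): e=[46,12,86] → █
    (7,2)@(15, 5): e=[70,12,62] → █
    (8,2)@(17, 5): e=[94,12,38] → █
    (9,2)@(19, 5): e=[118,12,14] → █
    (10,2)@(21, 5): e=[142,12,-10] → ·
    (5,3)@(11, 7): e=[-6,36,114] → ·
    (6,3)@(13, 7): e=[18,36,90] → █
    (10,3)@(21, 7): e=[114,36,-6] → ·
    (6,4)@(13, 9): e=[-10,60,94] → ·
    (7,4)@(15, 9): e=[14,60,70] → █
    (10,4)@(21, 9): e=[86,60,-2] → ·
  covered (18 px):
    · · · · · · · · · · · ·
    · · · · · · · · · · · ·
    · · · · · █ █ █ █ █ · ·
    · · · · · · █ █ █ █ · ·
    · · · · · · · █ █ █ · ·
    · · · · · · · · █ █ █ ·
    · · · · · · · · · █ █ ·
    · · · · · · · · · · █ ·
T1:
  2·area = 16
  edge (16, 16)→(16, 12): d=(0,-4) top-left  bias=+0
  edge (16, 12)→(20, 14): d=(4,2) right/bottom  bias=-1
  edge (20, 14)→(16, 16): d=(-4,2) right/bottom  bias=-1
    (8,6)@(17, 13): e=[4,2,10] → █
    (9,6)@(19, 13): e=[12,-2,6] → ·
    (8,7)@(17, 15): e=[4,10,2] → █
    (9,7)@(19, 15): e=[12,6,-2] → ·
  covered (2 px):
    · · · · · · · · · · · ·
    · · · · · · · · · · · ·
    · · · · · · · · · · · ·
    · · · · · · · · · · · ·
    · · · · · · · · · · · ·
    · · · · · · · · · · · ·
    · · · · · · · · █ · · ·
    · · · · · · · · █ · · ·
T2:
  2·area = 8  (B↔C swapped to make it positive)
  edge (11, 10)→(3, 2): d=(-8,-8) top-left  bias=+0
  edge (3, 2)→(12, 10): d=(9,8) right/bottom  bias=-1
  edge (12, 10)→(11, 10): d=(-1,0) right/bottom  bias=-1
  covered (0 px):
    · · · · · · · · · · · ·
    · · · · · · · · · · · ·
    · · · · · · · · · · · ·
    · · · · · · · · · · · ·
    · · · · · · · · · · · ·
    · · · · · · · · · · · ·
    · · · · · · · · · · · ·
    · · · · · · · · · · · ·
T3:
  2·area = 104  (B↔C swapped to make it positive)
  edge (8, 15)→(4, 6): d=(-4,-9) top-left  bias=+0
  edge (4, 6)→(20, 16): d=(16,10) right/bottom  bias=-1
  edge (20, 16)→(8, 15): d=(-12,-1) top-left  bias=+0
    (2,3)@(5, 7): e=[5,6,93] → █
    (3,3)@(7, 7): e=[23,-14,95] → ·
    (2,4)@(5, 9): e=[-3,38,69] → ·
    (3,4)@(7, 9): e=[15,18,71] → █
    (4,4)@(9, 9): e=[33,-2,73] → ·
    (3,5)@(7, 11): e=[7,50,47] → █
    (4,5)@(9, 11): e=[25,30,49] → █
    (5,5)@(11, 11): e=[43,10,51] → █
    (6,5)@(13, 11): e=[61,-10,53] → ·
    (3,6)@(7, 13): e=[-1,82,23] → ·
    (4,6)@(9, 13): e=[17,62,25] → █
    (6,6)@(13, 13): e=[53,22,29] → █
  covered (14 px):
    · · · · · · · · · · · ·
    · · · · · · · · · · · ·
    · · · · · · · · · · · ·
    · · █ · · · · · · · · ·
    · · · █ · · · · · · · ·
    · · · █ █ █ · · · · · ·
    · · · · █ █ █ █ · · · ·
    · · · · █ █ █ █ █ · · ·
T4:
  2·area = 104  (B↔C swapped to make it positive)
  edge (10, 4)→(22, 8): d=(12,4) right/bottom  bias=-1
  edge (22, 8)→(8, 12): d=(-14,4) right/bottom  bias=-1
  edge (8, 12)→(10, 4): d=(2,-8) top-left  bias=+0
    (0,0)@(1, 1): e=[0,182,-78] → ·  [on edge]
    (3,1)@(7, 3): e=[0,130,-26] → ·  [on edge]
    (5,2)@(11, 5): e=[8,86,10] → █
    (6,2)@(13, 5): e=[0,78,26] → ·  [on edge]
    (5,3)@(11, 7): e=[32,58,14] → █
    (6,3)@(13, 7): e=[24,50,30] → █
    (7,3)@(15, 7): e=[16,42,46] → █
    (8,3)@(17, 7): e=[8,34,62] → █
    (9,3)@(19, 7): e=[0,26,78] → ·  [on edge]
    (4,4)@(9, 9): e=[64,38,2] → █
    (9,4)@(19, 9): e=[24,-2,82] → ·
    (4,5)@(9, 11): e=[88,10,6] → █
  covered (12 px):
    · · · · · · · · · · · ·
    · · · · · · · · · · · ·
    · · · · · █ · · · · · ·
    · · · · · █ █ █ █ · · ·
    · · · · █ █ █ █ █ · · ·
    · · · · █ █ · · · · · ·
    · · · · · · · · · · · ·
    · · · · · · · · · · · ·

Answer: [[5,2],[5,3],[6,3],[7,3],[8,3],[4,4],[5,4],[6,4],[7,4],[8,4],[4,5],[5,5]]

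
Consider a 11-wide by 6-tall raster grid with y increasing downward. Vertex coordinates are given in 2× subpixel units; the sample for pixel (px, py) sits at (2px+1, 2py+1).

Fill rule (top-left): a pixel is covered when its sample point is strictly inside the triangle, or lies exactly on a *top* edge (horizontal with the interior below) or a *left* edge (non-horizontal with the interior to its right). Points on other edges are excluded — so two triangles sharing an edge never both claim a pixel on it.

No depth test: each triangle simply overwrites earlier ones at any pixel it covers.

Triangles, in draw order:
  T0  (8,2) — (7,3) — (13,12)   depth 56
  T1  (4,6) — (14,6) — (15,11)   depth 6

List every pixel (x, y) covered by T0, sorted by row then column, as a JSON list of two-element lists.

T0:
  2·area = 15  (B↔C swapped to make it positive)
  edge (8, 2)→(13, 12): d=(5,10) right/bottom  bias=-1
  edge (13, 12)→(7, 3): d=(-6,-9) top-left  bias=+0
  edge (7, 3)→(8, 2): d=(1,-1) top-left  bias=+0
    (4,0)@(9, 1): e=[-15,30,0] → ·  [on edge]
    (3,1)@(7, 3): e=[15,0,0] → █  [on edge]
    (4,1)@(9, 3): e=[-5,18,2] → ·
    (2,2)@(5, 5): e=[45,-30,0] → ·  [on edge]
    (3,2)@(7, 5): e=[25,-12,2] → ·
    (4,2)@(9, 5): e=[5,6,4] → █
    (5,2)@(11, 5): e=[-15,24,6] → ·
    (1,3)@(3, 7): e=[75,-60,0] → ·  [on edge]
    (4,3)@(9, 7): e=[15,-6,6] → ·
    (0,4)@(1, 9): e=[105,-90,0] → ·  [on edge]
    (5,4)@(11, 9): e=[5,0,10] → █  [on edge]
    (6,4)@(13, 9): e=[-15,18,12] → ·
  covered (3 px):
    · · · · · · · · · · ·
    · · · █ · · · · · · ·
    · · · · █ · · · · · ·
    · · · · · · · · · · ·
    · · · · · █ · · · · ·
    · · · · · · · · · · ·
T1:
  2·area = 50
  edge (4, 6)→(14, 6): d=(10,0) top-left  bias=+0
  edge (14, 6)→(15, 11): d=(1,5) right/bottom  bias=-1
  edge (15, 11)→(4, 6): d=(-11,-5) top-left  bias=+0
    (6,0)@(13, 1): e=[-50,0,100] → ·  [on edge]
    (3,3)@(7, 7): e=[10,36,4] → █
    (4,3)@(9, 7): e=[10,26,14] → █
    (5,3)@(11, 7): e=[10,16,24] → █
    (6,3)@(13, 7): e=[10,6,34] → █
    (7,3)@(15, 7): e=[10,-4,44] → ·
    (3,4)@(7, 9): e=[30,38,-18] → ·
    (4,4)@(9, 9): e=[30,28,-8] → ·
    (5,4)@(11, 9): e=[30,18,2] → █
    (7,4)@(15, 9): e=[30,-2,22] → ·
    (5,5)@(11, 11): e=[50,20,-20] → ·
    (6,5)@(13, 11): e=[50,10,-10] → ·
    (7,5)@(15, 11): e=[50,0,0] → ·  [on edge]
  covered (6 px):
    · · · · · · · · · · ·
    · · · · · · · · · · ·
    · · · · · · · · · · ·
    · · · █ █ █ █ · · · ·
    · · · · · █ █ · · · ·
    · · · · · · · · · · ·

Result: [[3,1],[4,2],[5,4]]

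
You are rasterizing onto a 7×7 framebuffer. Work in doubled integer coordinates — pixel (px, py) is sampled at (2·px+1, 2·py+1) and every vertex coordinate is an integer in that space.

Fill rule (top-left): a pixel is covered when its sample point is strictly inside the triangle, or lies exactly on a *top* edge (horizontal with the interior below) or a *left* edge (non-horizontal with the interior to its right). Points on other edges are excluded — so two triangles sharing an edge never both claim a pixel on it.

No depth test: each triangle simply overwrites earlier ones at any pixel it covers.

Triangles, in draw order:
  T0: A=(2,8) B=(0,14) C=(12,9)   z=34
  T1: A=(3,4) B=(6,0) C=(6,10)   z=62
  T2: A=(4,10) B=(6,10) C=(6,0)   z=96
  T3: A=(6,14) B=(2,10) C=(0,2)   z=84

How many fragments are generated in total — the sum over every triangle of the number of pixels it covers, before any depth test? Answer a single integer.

T0:
  2·area = 62  (B↔C swapped to make it positive)
  edge (2, 8)→(12, 9): d=(10,1) right/bottom  bias=-1
  edge (12, 9)→(0, 14): d=(-12,5) right/bottom  bias=-1
  edge (0, 14)→(2, 8): d=(2,-6) top-left  bias=+0
    (1,2)@(3, 5): e=[-31,93,0] → .  [on edge]
    (1,4)@(3, 9): e=[9,45,8] → X
    (2,4)@(5, 9): e=[7,35,20] → X
    (3,4)@(7, 9): e=[5,25,32] → X
    (4,4)@(9, 9): e=[3,15,44] → X
    (5,4)@(11, 9): e=[1,5,56] → X
    (6,4)@(13, 9): e=[-1,-5,68] → .
    (0,5)@(1, 11): e=[31,31,0] → X  [on edge]
    (4,5)@(9, 11): e=[23,-9,48] → .
    (5,5)@(11, 11): e=[21,-19,60] → .
    (0,6)@(1, 13): e=[51,7,4] → X
    (1,6)@(3, 13): e=[49,-3,16] → .
  covered (10 px):
    . . . . . . .
    . . . . . . .
    . . . . . . .
    . . . . . . .
    . X X X X X .
    X X X X . . .
    X . . . . . .
T1:
  2·area = 30
  edge (3, 4)→(6, 0): d=(3,-4) top-left  bias=+0
  edge (6, 0)→(6, 10): d=(0,10) right/bottom  bias=-1
  edge (6, 10)→(3, 4): d=(-3,-6) top-left  bias=+0
    (2,1)@(5, 3): e=[5,10,15] → X
    (3,1)@(7, 3): e=[13,-10,27] → .
    (2,2)@(5, 5): e=[11,10,9] → X
    (3,2)@(7, 5): e=[19,-10,21] → .
    (2,3)@(5, 7): e=[17,10,3] → X
    (3,3)@(7, 7): e=[25,-10,15] → .
    (2,4)@(5, 9): e=[23,10,-3] → .
  covered (3 px):
    . . . . . . .
    . . X . . . .
    . . X . . . .
    . . X . . . .
    . . . . . . .
    . . . . . . .
    . . . . . . .
T2:
  2·area = 20  (B↔C swapped to make it positive)
  edge (4, 10)→(6, 0): d=(2,-10) top-left  bias=+0
  edge (6, 0)→(6, 10): d=(0,10) right/bottom  bias=-1
  edge (6, 10)→(4, 10): d=(-2,0) right/bottom  bias=-1
    (2,2)@(5, 5): e=[0,10,10] → X  [on edge]
    (3,2)@(7, 5): e=[20,-10,10] → .
    (2,3)@(5, 7): e=[4,10,6] → X
    (3,3)@(7, 7): e=[24,-10,6] → .
    (2,4)@(5, 9): e=[8,10,2] → X
    (3,4)@(7, 9): e=[28,-10,2] → .
    (2,5)@(5, 11): e=[12,10,-2] → .
  covered (3 px):
    . . . . . . .
    . . . . . . .
    . . X . . . .
    . . X . . . .
    . . X . . . .
    . . . . . . .
    . . . . . . .
T3:
  2·area = 24
  edge (6, 14)→(2, 10): d=(-4,-4) top-left  bias=+0
  edge (2, 10)→(0, 2): d=(-2,-8) top-left  bias=+0
  edge (0, 2)→(6, 14): d=(6,12) right/bottom  bias=-1
    (0,2)@(1, 5): e=[16,2,6] → X
    (1,2)@(3, 5): e=[24,18,-18] → .
    (0,3)@(1, 7): e=[8,-2,18] → .
    (0,4)@(1, 9): e=[0,-6,30] → .  [on edge]
    (1,4)@(3, 9): e=[8,10,6] → X
    (2,4)@(5, 9): e=[16,26,-18] → .
    (1,5)@(3, 11): e=[0,6,18] → X  [on edge]
    (2,5)@(5, 11): e=[8,22,-6] → .
    (1,6)@(3, 13): e=[-8,2,30] → .
    (2,6)@(5, 13): e=[0,18,6] → X  [on edge]
    (3,6)@(7, 13): e=[8,34,-18] → .
  covered (4 px):
    . . . . . . .
    . . . . . . .
    X . . . . . .
    . . . . . . .
    . X . . . . .
    . X . . . . .
    . . X . . . .

Answer: 20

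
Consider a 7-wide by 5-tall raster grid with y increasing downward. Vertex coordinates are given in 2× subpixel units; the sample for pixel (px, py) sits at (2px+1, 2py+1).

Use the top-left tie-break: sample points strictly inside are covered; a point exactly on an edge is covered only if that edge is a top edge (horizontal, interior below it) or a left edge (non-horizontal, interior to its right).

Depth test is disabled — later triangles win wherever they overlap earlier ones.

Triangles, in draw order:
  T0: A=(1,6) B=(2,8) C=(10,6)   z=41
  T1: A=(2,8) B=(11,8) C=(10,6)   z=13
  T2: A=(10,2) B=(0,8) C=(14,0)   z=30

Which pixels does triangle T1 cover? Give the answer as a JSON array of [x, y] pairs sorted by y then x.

T0:
  2·area = 18  (B↔C swapped to make it positive)
  edge (1, 6)→(10, 6): d=(9,0) top-left  bias=+0
  edge (10, 6)→(2, 8): d=(-8,2) right/bottom  bias=-1
  edge (2, 8)→(1, 6): d=(-1,-2) top-left  bias=+0
    (1,3)@(3, 7): e=[9,6,3] → X
    (2,3)@(5, 7): e=[9,2,7] → X
    (3,3)@(7, 7): e=[9,-2,11] → .
    (1,4)@(3, 9): e=[27,-10,1] → .
    (2,4)@(5, 9): e=[27,-14,5] → .
  covered (2 px):
    . . . . . . .
    . . . . . . .
    . . . . . . .
    . X X . . . .
    . . . . . . .
T1:
  2·area = 18  (B↔C swapped to make it positive)
  edge (2, 8)→(10, 6): d=(8,-2) top-left  bias=+0
  edge (10, 6)→(11, 8): d=(1,2) right/bottom  bias=-1
  edge (11, 8)→(2, 8): d=(-9,0) right/bottom  bias=-1
    (3,3)@(7, 7): e=[2,7,9] → X
    (4,3)@(9, 7): e=[6,3,9] → X
    (5,3)@(11, 7): e=[10,-1,9] → .
    (3,4)@(7, 9): e=[18,9,-9] → .
    (4,4)@(9, 9): e=[22,5,-9] → .
  covered (2 px):
    . . . . . . .
    . . . . . . .
    . . . . . . .
    . . . X X . .
    . . . . . . .
T2:
  2·area = 4  (B↔C swapped to make it positive)
  edge (10, 2)→(14, 0): d=(4,-2) top-left  bias=+0
  edge (14, 0)→(0, 8): d=(-14,8) right/bottom  bias=-1
  edge (0, 8)→(10, 2): d=(10,-6) top-left  bias=+0
    (2,2)@(5, 5): e=[2,2,0] → X  [on edge]
    (3,2)@(7, 5): e=[6,-14,12] → .
    (2,3)@(5, 7): e=[10,-26,20] → .
  covered (1 px):
    . . . . . . .
    . . . . . . .
    . . X . . . .
    . . . . . . .
    . . . . . . .

Result: [[3,3],[4,3]]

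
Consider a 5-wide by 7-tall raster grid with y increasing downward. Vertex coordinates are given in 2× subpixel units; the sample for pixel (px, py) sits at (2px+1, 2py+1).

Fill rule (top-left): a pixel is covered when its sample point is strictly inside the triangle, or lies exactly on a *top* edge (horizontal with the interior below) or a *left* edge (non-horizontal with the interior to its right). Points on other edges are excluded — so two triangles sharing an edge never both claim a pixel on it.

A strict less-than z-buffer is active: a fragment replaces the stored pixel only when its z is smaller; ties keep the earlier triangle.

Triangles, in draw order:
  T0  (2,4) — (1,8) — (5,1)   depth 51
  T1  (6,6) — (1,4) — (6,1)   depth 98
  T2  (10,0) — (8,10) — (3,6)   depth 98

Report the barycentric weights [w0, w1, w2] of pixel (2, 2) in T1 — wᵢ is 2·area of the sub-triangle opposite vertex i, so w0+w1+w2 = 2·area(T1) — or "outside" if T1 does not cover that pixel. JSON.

T0:
  2·area = 9  (B↔C swapped to make it positive)
  edge (2, 4)→(5, 1): d=(3,-3) top-left  bias=+0
  edge (5, 1)→(1, 8): d=(-4,7) right/bottom  bias=-1
  edge (1, 8)→(2, 4): d=(1,-4) top-left  bias=+0
    (2,0)@(5, 1): e=[0,0,9] → .  [on edge]
    (1,1)@(3, 3): e=[0,6,3] → X  [on edge]
    (2,1)@(5, 3): e=[6,-8,11] → .
    (0,2)@(1, 5): e=[0,12,-3] → .  [on edge]
    (1,2)@(3, 5): e=[6,-2,5] → .
  covered (1 px):
    . . . . .
    . X . . .
    . . . . .
    . . . . .
    . . . . .
    . . . . .
    . . . . .
T1:
  2·area = 25
  edge (6, 6)→(1, 4): d=(-5,-2) top-left  bias=+0
  edge (1, 4)→(6, 1): d=(5,-3) top-left  bias=+0
  edge (6, 1)→(6, 6): d=(0,5) right/bottom  bias=-1
    (1,1)@(3, 3): e=[9,1,15] → X
    (2,1)@(5, 3): e=[13,7,5] → X
    (3,1)@(7, 3): e=[17,13,-5] → .
    (1,2)@(3, 5): e=[-1,11,15] → .
    (2,2)@(5, 5): e=[3,17,5] → X
    (3,2)@(7, 5): e=[7,23,-5] → .
    (2,3)@(5, 7): e=[-7,27,5] → .
  covered (3 px):
    . . . . .
    . X X . .
    . . X . .
    . . . . .
    . . . . .
    . . . . .
    . . . . .
T2:
  2·area = 58
  edge (10, 0)→(8, 10): d=(-2,10) right/bottom  bias=-1
  edge (8, 10)→(3, 6): d=(-5,-4) top-left  bias=+0
  edge (3, 6)→(10, 0): d=(7,-6) top-left  bias=+0
    (4,0)@(9, 1): e=[8,49,1] → X
    (3,1)@(7, 3): e=[24,31,3] → X
    (2,2)@(5, 5): e=[40,13,5] → X
    (4,2)@(9, 5): e=[0,29,29] → .  [on edge]
    (2,3)@(5, 7): e=[36,3,19] → X
    (4,3)@(9, 7): e=[-4,19,43] → .
    (2,4)@(5, 9): e=[32,-7,33] → .
    (3,4)@(7, 9): e=[12,1,45] → X
    (4,4)@(9, 9): e=[-8,9,57] → .
    (3,5)@(7, 11): e=[8,-9,59] → .
  covered (8 px):
    . . . . X
    . . . X X
    . . X X .
    . . X X .
    . . . X .
    . . . . .
    . . . . .

Result: [17,5,3]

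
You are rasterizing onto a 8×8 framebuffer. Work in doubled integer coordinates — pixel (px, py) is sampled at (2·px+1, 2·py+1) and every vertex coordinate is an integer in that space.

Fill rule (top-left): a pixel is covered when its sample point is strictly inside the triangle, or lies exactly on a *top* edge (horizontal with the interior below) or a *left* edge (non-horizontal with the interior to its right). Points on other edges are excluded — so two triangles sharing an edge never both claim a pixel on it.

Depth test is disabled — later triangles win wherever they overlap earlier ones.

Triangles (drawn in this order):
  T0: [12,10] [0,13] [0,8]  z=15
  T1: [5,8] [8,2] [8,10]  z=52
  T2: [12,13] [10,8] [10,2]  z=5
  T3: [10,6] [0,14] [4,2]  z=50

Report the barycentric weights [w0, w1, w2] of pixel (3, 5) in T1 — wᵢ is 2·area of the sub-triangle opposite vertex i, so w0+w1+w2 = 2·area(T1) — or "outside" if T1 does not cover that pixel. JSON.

T0:
  2·area = 60
  edge (12, 10)→(0, 13): d=(-12,3) right/bottom  bias=-1
  edge (0, 13)→(0, 8): d=(0,-5) top-left  bias=+0
  edge (0, 8)→(12, 10): d=(12,2) right/bottom  bias=-1
    (0,4)@(1, 9): e=[45,5,10] → █
    (1,4)@(3, 9): e=[39,15,6] → █
    (2,4)@(5, 9): e=[33,25,2] → █
    (3,4)@(7, 9): e=[27,35,-2] → ·
    (0,5)@(1, 11): e=[21,5,34] → █
    (3,5)@(7, 11): e=[3,35,22] → █
    (4,5)@(9, 11): e=[-3,45,18] → ·
    (0,6)@(1, 13): e=[-3,5,58] → ·
    (1,6)@(3, 13): e=[-9,15,54] → ·
    (2,6)@(5, 13): e=[-15,25,50] → ·
    (3,6)@(7, 13): e=[-21,35,46] → ·
  covered (7 px):
    · · · · · · · ·
    · · · · · · · ·
    · · · · · · · ·
    · · · · · · · ·
    █ █ █ · · · · ·
    █ █ █ █ · · · ·
    · · · · · · · ·
    · · · · · · · ·
T1:
  2·area = 24
  edge (5, 8)→(8, 2): d=(3,-6) top-left  bias=+0
  edge (8, 2)→(8, 10): d=(0,8) right/bottom  bias=-1
  edge (8, 10)→(5, 8): d=(-3,-2) top-left  bias=+0
    (3,2)@(7, 5): e=[3,8,13] → █
    (4,2)@(9, 5): e=[15,-8,17] → ·
    (3,3)@(7, 7): e=[9,8,7] → █
    (4,3)@(9, 7): e=[21,-8,11] → ·
    (3,4)@(7, 9): e=[15,8,1] → █
    (4,4)@(9, 9): e=[27,-8,5] → ·
    (3,5)@(7, 11): e=[21,8,-5] → ·
  covered (3 px):
    · · · · · · · ·
    · · · · · · · ·
    · · · █ · · · ·
    · · · █ · · · ·
    · · · █ · · · ·
    · · · · · · · ·
    · · · · · · · ·
    · · · · · · · ·
T2:
  2·area = 12
  edge (12, 13)→(10, 8): d=(-2,-5) top-left  bias=+0
  edge (10, 8)→(10, 2): d=(0,-6) top-left  bias=+0
  edge (10, 2)→(12, 13): d=(2,11) right/bottom  bias=-1
    (5,4)@(11, 9): e=[3,6,3] → █
    (6,4)@(13, 9): e=[13,18,-19] → ·
    (5,5)@(11, 11): e=[-1,6,7] → ·
  covered (1 px):
    · · · · · · · ·
    · · · · · · · ·
    · · · · · · · ·
    · · · · · · · ·
    · · · · · █ · ·
    · · · · · · · ·
    · · · · · · · ·
    · · · · · · · ·
T3:
  2·area = 88
  edge (10, 6)→(0, 14): d=(-10,8) right/bottom  bias=-1
  edge (0, 14)→(4, 2): d=(4,-12) top-left  bias=+0
  edge (4, 2)→(10, 6): d=(6,4) right/bottom  bias=-1
    (2,1)@(5, 3): e=[70,16,2] → █
    (3,1)@(7, 3): e=[54,40,-6] → ·
    (1,2)@(3, 5): e=[66,0,22] → █  [on edge]
    (3,2)@(7, 5): e=[34,48,6] → █
    (4,2)@(9, 5): e=[18,72,-2] → ·
    (1,3)@(3, 7): e=[46,8,34] → █
    (4,3)@(9, 7): e=[-2,80,10] → ·
    (1,4)@(3, 9): e=[26,16,46] → █
    (3,4)@(7, 9): e=[-6,64,30] → ·
    (0,5)@(1, 11): e=[22,0,66] → █  [on edge]
    (2,5)@(5, 11): e=[-10,48,50] → ·
    (0,6)@(1, 13): e=[2,8,78] → █
  covered (12 px):
    · · · · · · · ·
    · · █ · · · · ·
    · █ █ █ · · · ·
    · █ █ █ · · · ·
    · █ █ · · · · ·
    █ █ · · · · · ·
    █ · · · · · · ·
    · · · · · · · ·

Result: "outside"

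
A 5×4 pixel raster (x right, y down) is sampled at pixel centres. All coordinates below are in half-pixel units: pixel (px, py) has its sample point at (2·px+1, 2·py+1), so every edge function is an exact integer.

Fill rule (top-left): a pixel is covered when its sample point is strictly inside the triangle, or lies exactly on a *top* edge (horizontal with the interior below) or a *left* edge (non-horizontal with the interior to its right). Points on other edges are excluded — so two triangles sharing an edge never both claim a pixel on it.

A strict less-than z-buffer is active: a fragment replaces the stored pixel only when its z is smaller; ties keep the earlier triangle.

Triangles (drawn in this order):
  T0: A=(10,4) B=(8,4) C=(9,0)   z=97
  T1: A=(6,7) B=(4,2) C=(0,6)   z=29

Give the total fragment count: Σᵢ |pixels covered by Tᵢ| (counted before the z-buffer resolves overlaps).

T0:
  2·area = 8
  edge (10, 4)→(8, 4): d=(-2,0) right/bottom  bias=-1
  edge (8, 4)→(9, 0): d=(1,-4) top-left  bias=+0
  edge (9, 0)→(10, 4): d=(1,4) right/bottom  bias=-1
    (4,0)@(9, 1): e=[6,1,1] → █
    (4,1)@(9, 3): e=[2,3,3] → █
    (4,2)@(9, 5): e=[-2,5,5] → ·
  covered (2 px):
    · · · · █
    · · · · █
    · · · · ·
    · · · · ·
T1:
  2·area = 28  (B↔C swapped to make it positive)
  edge (6, 7)→(0, 6): d=(-6,-1) top-left  bias=+0
  edge (0, 6)→(4, 2): d=(4,-4) top-left  bias=+0
  edge (4, 2)→(6, 7): d=(2,5) right/bottom  bias=-1
    (2,0)@(5, 1): e=[35,0,-7] → ·  [on edge]
    (1,1)@(3, 3): e=[21,0,7] → █  [on edge]
    (2,1)@(5, 3): e=[23,8,-3] → ·
    (0,2)@(1, 5): e=[7,0,21] → █  [on edge]
    (2,2)@(5, 5): e=[11,16,1] → █
    (3,2)@(7, 5): e=[13,24,-9] → ·
    (0,3)@(1, 7): e=[-5,8,25] → ·
    (1,3)@(3, 7): e=[-3,16,15] → ·
    (2,3)@(5, 7): e=[-1,24,5] → ·
  covered (4 px):
    · · · · ·
    · █ · · ·
    █ █ █ · ·
    · · · · ·

Result: 6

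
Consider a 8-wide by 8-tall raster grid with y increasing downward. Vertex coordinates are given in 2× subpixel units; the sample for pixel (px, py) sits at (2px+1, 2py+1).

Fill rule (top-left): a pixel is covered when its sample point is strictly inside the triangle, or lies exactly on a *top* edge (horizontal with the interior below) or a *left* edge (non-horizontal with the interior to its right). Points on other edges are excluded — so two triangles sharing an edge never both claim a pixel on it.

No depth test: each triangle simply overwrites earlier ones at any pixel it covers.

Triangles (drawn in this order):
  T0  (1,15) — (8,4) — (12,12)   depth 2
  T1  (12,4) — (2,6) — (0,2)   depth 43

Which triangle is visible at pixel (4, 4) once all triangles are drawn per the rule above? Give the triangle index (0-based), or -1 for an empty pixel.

T0:
  2·area = 100
  edge (1, 15)→(8, 4): d=(7,-11) top-left  bias=+0
  edge (8, 4)→(12, 12): d=(4,8) right/bottom  bias=-1
  edge (12, 12)→(1, 15): d=(-11,3) right/bottom  bias=-1
    (3,3)@(7, 7): e=[10,20,70] → X
    (4,3)@(9, 7): e=[32,4,64] → X
    (5,3)@(11, 7): e=[54,-12,58] → .
    (2,4)@(5, 9): e=[2,44,54] → X
    (5,4)@(11, 9): e=[68,-4,36] → .
    (2,5)@(5, 11): e=[16,52,32] → X
    (5,5)@(11, 11): e=[82,4,14] → X
    (6,5)@(13, 11): e=[104,-12,8] → .
    (1,6)@(3, 13): e=[8,76,16] → X
    (4,6)@(9, 13): e=[74,28,-2] → .
    (5,6)@(11, 13): e=[96,12,-8] → .
    (0,7)@(1, 15): e=[0,100,0] → .  [on edge]
  covered (12 px):
    . . . . . . . .
    . . . . . . . .
    . . . . . . . .
    . . . X X . . .
    . . X X X . . .
    . . X X X X . .
    . X X X . . . .
    . . . . . . . .
T1:
  2·area = 44
  edge (12, 4)→(2, 6): d=(-10,2) right/bottom  bias=-1
  edge (2, 6)→(0, 2): d=(-2,-4) top-left  bias=+0
  edge (0, 2)→(12, 4): d=(12,2) right/bottom  bias=-1
    (0,1)@(1, 3): e=[32,2,10] → X
    (1,1)@(3, 3): e=[28,10,6] → X
    (2,1)@(5, 3): e=[24,18,2] → X
    (3,1)@(7, 3): e=[20,26,-2] → .
    (0,2)@(1, 5): e=[12,-2,34] → .
    (1,2)@(3, 5): e=[8,6,30] → X
    (3,2)@(7, 5): e=[0,22,22] → .  [on edge]
    (1,3)@(3, 7): e=[-12,2,54] → .
    (2,3)@(5, 7): e=[-16,10,50] → .
  covered (5 px):
    . . . . . . . .
    X X X . . . . .
    . X X . . . . .
    . . . . . . . .
    . . . . . . . .
    . . . . . . . .
    . . . . . . . .
    . . . . . . . .

Z-buffer (winner per pixel, '.' = empty):
  . . . . . . . .
  1 1 1 . . . . .
  . 1 1 . . . . .
  . . . 0 0 . . .
  . . 0 0 0 . . .
  . . 0 0 0 0 . .
  . 0 0 0 . . . .
  . . . . . . . .

Answer: 0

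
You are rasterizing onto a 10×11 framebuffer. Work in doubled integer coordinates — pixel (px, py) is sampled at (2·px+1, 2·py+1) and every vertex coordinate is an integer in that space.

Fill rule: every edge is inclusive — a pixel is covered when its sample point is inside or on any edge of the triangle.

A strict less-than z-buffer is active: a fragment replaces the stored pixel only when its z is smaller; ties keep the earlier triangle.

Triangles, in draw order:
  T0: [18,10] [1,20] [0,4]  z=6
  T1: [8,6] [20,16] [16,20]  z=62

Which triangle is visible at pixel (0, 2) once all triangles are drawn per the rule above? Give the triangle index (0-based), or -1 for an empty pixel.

T0:
  2·area = 282
  edge (18, 10)→(1, 20): d=(-17,10) inclusive
  edge (1, 20)→(0, 4): d=(-1,-16) inclusive
  edge (0, 4)→(18, 10): d=(18,6) inclusive
    (0,2)@(1, 5): e=[255,15,12] → #
    (1,2)@(3, 5): e=[235,47,0] → #  [on edge]
    (2,2)@(5, 5): e=[215,79,-12] → ·
    (0,3)@(1, 7): e=[221,13,48] → #
    (2,3)@(5, 7): e=[181,77,24] → #
    (3,3)@(7, 7): e=[161,109,12] → #
    (4,3)@(9, 7): e=[141,141,0] → #  [on edge]
    (5,3)@(11, 7): e=[121,173,-12] → ·
    (0,4)@(1, 9): e=[187,11,84] → #
    (5,4)@(11, 9): e=[87,171,24] → #
    (6,4)@(13, 9): e=[67,203,12] → #
    (7,4)@(15, 9): e=[47,235,0] → #  [on edge]
  covered (38 px):
    · · · · · · · · · ·
    · · · · · · · · · ·
    # # · · · · · · · ·
    # # # # # · · · · ·
    # # # # # # # # · ·
    # # # # # # # # · ·
    # # # # # # · · · ·
    # # # # # · · · · ·
    # # # · · · · · · ·
    # · · · · · · · · ·
    · · · · · · · · · ·
T1:
  2·area = 88
  edge (8, 6)→(20, 16): d=(12,10) inclusive
  edge (20, 16)→(16, 20): d=(-4,4) inclusive
  edge (16, 20)→(8, 6): d=(-8,-14) inclusive
    (4,3)@(9, 7): e=[2,80,6] → #
    (5,3)@(11, 7): e=[-18,72,34] → ·
    (4,4)@(9, 9): e=[26,72,-10] → ·
    (5,4)@(11, 9): e=[6,64,18] → #
    (6,4)@(13, 9): e=[-14,56,46] → ·
    (5,5)@(11, 11): e=[30,56,2] → #
    (6,5)@(13, 11): e=[10,48,30] → #
    (7,5)@(15, 11): e=[-10,40,58] → ·
    (5,6)@(11, 13): e=[54,48,-14] → ·
    (6,6)@(13, 13): e=[34,40,14] → #
    (7,6)@(15, 13): e=[14,32,42] → #
    (8,6)@(17, 13): e=[-6,24,70] → ·
    (9,8)@(19, 17): e=[22,0,66] → #  [on edge]
    (8,9)@(17, 19): e=[66,0,22] → #  [on edge]
    (7,10)@(15, 21): e=[110,0,-22] → ·  [on edge]
  covered (12 px):
    · · · · · · · · · ·
    · · · · · · · · · ·
    · · · · · · · · · ·
    · · · · # · · · · ·
    · · · · · # · · · ·
    · · · · · # # · · ·
    · · · · · · # # · ·
    · · · · · · · # # ·
    · · · · · · · # # #
    · · · · · · · · # ·
    · · · · · · · · · ·

Z-buffer (winner per pixel, '.' = empty):
  . . . . . . . . . .
  . . . . . . . . . .
  0 0 . . . . . . . .
  0 0 0 0 0 . . . . .
  0 0 0 0 0 0 0 0 . .
  0 0 0 0 0 0 0 0 . .
  0 0 0 0 0 0 1 1 . .
  0 0 0 0 0 . . 1 1 .
  0 0 0 . . . . 1 1 1
  0 . . . . . . . 1 .
  . . . . . . . . . .

Answer: 0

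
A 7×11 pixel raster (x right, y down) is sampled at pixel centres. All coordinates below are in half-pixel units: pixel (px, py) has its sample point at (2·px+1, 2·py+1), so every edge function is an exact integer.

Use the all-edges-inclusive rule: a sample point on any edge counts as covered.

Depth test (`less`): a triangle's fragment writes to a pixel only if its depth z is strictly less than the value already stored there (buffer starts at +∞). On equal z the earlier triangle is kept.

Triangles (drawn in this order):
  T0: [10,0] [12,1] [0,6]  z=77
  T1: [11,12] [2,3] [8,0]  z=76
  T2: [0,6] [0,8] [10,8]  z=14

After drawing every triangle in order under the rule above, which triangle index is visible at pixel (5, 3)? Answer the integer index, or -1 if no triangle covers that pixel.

T0:
  2·area = 22
  edge (10, 0)→(12, 1): d=(2,1) inclusive
  edge (12, 1)→(0, 6): d=(-12,5) inclusive
  edge (0, 6)→(10, 0): d=(10,-6) inclusive
    (4,0)@(9, 1): e=[3,15,4] → #
    (5,0)@(11, 1): e=[1,5,16] → #
    (6,0)@(13, 1): e=[-1,-5,28] → ·
    (2,1)@(5, 3): e=[11,11,0] → #  [on edge]
    (3,1)@(7, 3): e=[9,1,12] → #
    (4,1)@(9, 3): e=[7,-9,24] → ·
    (5,1)@(11, 3): e=[5,-19,36] → ·
    (2,2)@(5, 5): e=[15,-13,20] → ·
    (3,2)@(7, 5): e=[13,-23,32] → ·
  covered (4 px):
    · · · · # # ·
    · · # # · · ·
    · · · · · · ·
    · · · · · · ·
    · · · · · · ·
    · · · · · · ·
    · · · · · · ·
    · · · · · · ·
    · · · · · · ·
    · · · · · · ·
    · · · · · · ·
T1:
  2·area = 81
  edge (11, 12)→(2, 3): d=(-9,-9) inclusive
  edge (2, 3)→(8, 0): d=(6,-3) inclusive
  edge (8, 0)→(11, 12): d=(3,12) inclusive
    (3,0)@(7, 1): e=[63,3,15] → #
    (4,0)@(9, 1): e=[81,9,-9] → ·
    (1,1)@(3, 3): e=[9,3,69] → #
    (2,1)@(5, 3): e=[27,9,45] → #
    (4,1)@(9, 3): e=[63,21,-3] → ·
    (1,2)@(3, 5): e=[-9,15,75] → ·
    (2,2)@(5, 5): e=[9,21,51] → #
    (4,2)@(9, 5): e=[45,33,3] → #
    (5,2)@(11, 5): e=[63,39,-21] → ·
    (2,3)@(5, 7): e=[-9,33,57] → ·
    (3,3)@(7, 7): e=[9,39,33] → #
    (5,3)@(11, 7): e=[45,51,-15] → ·
  covered (10 px):
    · · · # · · ·
    · # # # · · ·
    · · # # # · ·
    · · · # # · ·
    · · · · # · ·
    · · · · · · ·
    · · · · · · ·
    · · · · · · ·
    · · · · · · ·
    · · · · · · ·
    · · · · · · ·
T2:
  2·area = 20  (B↔C swapped to make it positive)
  edge (0, 6)→(10, 8): d=(10,2) inclusive
  edge (10, 8)→(0, 8): d=(-10,0) inclusive
  edge (0, 8)→(0, 6): d=(0,-2) inclusive
    (0,3)@(1, 7): e=[8,10,2] → #
    (1,3)@(3, 7): e=[4,10,6] → #
    (2,3)@(5, 7): e=[0,10,10] → #  [on edge]
    (3,3)@(7, 7): e=[-4,10,14] → ·
    (0,4)@(1, 9): e=[28,-10,2] → ·
    (1,4)@(3, 9): e=[24,-10,6] → ·
    (2,4)@(5, 9): e=[20,-10,10] → ·
  covered (3 px):
    · · · · · · ·
    · · · · · · ·
    · · · · · · ·
    # # # · · · ·
    · · · · · · ·
    · · · · · · ·
    · · · · · · ·
    · · · · · · ·
    · · · · · · ·
    · · · · · · ·
    · · · · · · ·

Z-buffer (winner per pixel, '.' = empty):
  . . . 1 0 0 .
  . 1 1 1 . . .
  . . 1 1 1 . .
  2 2 2 1 1 . .
  . . . . 1 . .
  . . . . . . .
  . . . . . . .
  . . . . . . .
  . . . . . . .
  . . . . . . .
  . . . . . . .

Result: -1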